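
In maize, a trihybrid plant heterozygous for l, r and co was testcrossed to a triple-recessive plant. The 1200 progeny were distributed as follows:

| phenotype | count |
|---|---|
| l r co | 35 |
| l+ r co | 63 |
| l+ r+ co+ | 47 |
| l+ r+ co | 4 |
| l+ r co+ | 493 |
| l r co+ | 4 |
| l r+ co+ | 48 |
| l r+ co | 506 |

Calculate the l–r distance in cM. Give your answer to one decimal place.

7.5 cM

The two most frequent reciprocal classes, l+ r co+ and l r+ co, are the parental types, so the F1 was l+ r co+ / l r+ co.
The two rarest classes, l r co+ and l+ r+ co, are the double crossovers. Comparing them with the parentals, only the l allele has switched, so l is the middle locus and the order is r – l – co.
Crossovers in the r–l interval produce the single-crossover classes l+ r+ co+ and l r co (47 + 35 = 82) plus the double crossovers (8).
RF(r–l) = (82 + 8) / 1200 = 90/1200 = 0.0750 → 7.5 cM.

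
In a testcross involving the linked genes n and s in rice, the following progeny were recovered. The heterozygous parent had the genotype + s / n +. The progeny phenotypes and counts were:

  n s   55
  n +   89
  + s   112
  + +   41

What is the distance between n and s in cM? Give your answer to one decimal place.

32.3 cM

The recombinant classes are + + and n s: 41 + 55 = 96.
Recombination frequency = 96/297 = 0.3232 ≈ 32.3%, i.e. 32.3 cM.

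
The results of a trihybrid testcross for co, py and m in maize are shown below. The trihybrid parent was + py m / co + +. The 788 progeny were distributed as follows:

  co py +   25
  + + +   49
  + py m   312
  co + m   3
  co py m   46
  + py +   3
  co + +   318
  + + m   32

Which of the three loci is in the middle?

The two rarest classes, + py + and co + m, are the double crossovers. Comparing them with the parentals, only the m allele has switched, so m is the middle locus and the order is co – m – py.

m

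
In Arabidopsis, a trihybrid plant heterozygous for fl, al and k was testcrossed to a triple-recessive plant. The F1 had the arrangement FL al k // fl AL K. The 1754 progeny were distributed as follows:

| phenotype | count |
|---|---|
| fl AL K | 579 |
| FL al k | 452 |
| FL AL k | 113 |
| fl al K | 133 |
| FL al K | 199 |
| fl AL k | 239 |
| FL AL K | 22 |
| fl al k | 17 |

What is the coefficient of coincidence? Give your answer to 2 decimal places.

The two rarest classes, fl al k and FL AL K, are the double crossovers. Comparing them with the parentals, only the fl allele has switched, so fl is the middle locus and the order is k – fl – al.
k–fl: (438 + 39)/1754 = 0.2719; fl–al: (246 + 39)/1754 = 0.1625.
Expected DCO frequency = 0.2719 × 0.1625 ≈ 0.04418; observed = 39/1754 ≈ 0.02223.
Coefficient of coincidence = 0.02223/0.04418 ≈ 0.50.

0.50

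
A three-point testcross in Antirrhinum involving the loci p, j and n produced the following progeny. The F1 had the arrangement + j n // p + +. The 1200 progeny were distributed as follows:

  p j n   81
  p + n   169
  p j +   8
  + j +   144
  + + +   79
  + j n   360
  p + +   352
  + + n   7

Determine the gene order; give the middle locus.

The two rarest classes, + + n and p j +, are the double crossovers. Comparing them with the parentals, only the j allele has switched, so j is the middle locus and the order is p – j – n.

j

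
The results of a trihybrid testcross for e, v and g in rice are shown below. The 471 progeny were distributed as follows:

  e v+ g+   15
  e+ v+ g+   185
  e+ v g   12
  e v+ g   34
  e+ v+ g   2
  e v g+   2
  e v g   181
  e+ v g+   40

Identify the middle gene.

g

The two most frequent reciprocal classes, e v g and e+ v+ g+, are the parental types, so the F1 was e v g / e+ v+ g+.
The two rarest classes, e v g+ and e+ v+ g, are the double crossovers. Comparing them with the parentals, only the g allele has switched, so g is the middle locus and the order is e – g – v.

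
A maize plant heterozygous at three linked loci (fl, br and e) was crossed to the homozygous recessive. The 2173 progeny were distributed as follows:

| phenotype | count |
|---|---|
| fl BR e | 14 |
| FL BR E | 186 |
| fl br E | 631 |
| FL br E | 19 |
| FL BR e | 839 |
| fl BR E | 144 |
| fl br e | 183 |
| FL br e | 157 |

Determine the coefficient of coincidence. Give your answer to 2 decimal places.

0.53

The two most frequent reciprocal classes, fl br E and FL BR e, are the parental types, so the F1 was fl br E / FL BR e.
The two rarest classes, FL br E and fl BR e, are the double crossovers. Comparing them with the parentals, only the fl allele has switched, so fl is the middle locus and the order is e – fl – br.
e–fl: (369 + 33)/2173 = 0.1850; fl–br: (301 + 33)/2173 = 0.1537.
Expected DCO frequency = 0.1850 × 0.1537 ≈ 0.02843; observed = 33/2173 ≈ 0.01519.
Coefficient of coincidence = 0.01519/0.02843 ≈ 0.53.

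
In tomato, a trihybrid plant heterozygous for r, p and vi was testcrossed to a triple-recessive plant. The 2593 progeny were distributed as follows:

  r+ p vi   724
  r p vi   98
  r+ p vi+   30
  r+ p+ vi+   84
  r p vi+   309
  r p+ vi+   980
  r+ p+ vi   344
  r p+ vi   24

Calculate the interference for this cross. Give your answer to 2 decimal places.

The two most frequent reciprocal classes, r p+ vi+ and r+ p vi, are the parental types, so the F1 was r p+ vi+ / r+ p vi.
The two rarest classes, r p+ vi and r+ p vi+, are the double crossovers. Comparing them with the parentals, only the vi allele has switched, so vi is the middle locus and the order is r – vi – p.
r–vi: (182 + 54)/2593 = 0.0910; vi–p: (653 + 54)/2593 = 0.2727.
Expected DCO frequency = 0.0910 × 0.2727 ≈ 0.02482; observed = 54/2593 ≈ 0.02083.
Coefficient of coincidence = 0.02083/0.02482 ≈ 0.84; interference = 1 − 0.84 = 0.16.

0.16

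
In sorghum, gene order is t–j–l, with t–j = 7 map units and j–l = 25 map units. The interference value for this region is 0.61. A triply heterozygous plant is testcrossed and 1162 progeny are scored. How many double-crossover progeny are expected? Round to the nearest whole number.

8

Map distances give recombination frequencies of 0.070 and 0.250 for the two intervals.
With interference 0.61 (so coincidence = 0.39), expected double-crossover frequency = 0.070 × 0.250 × 0.39 = 0.00683.
Expected number = 0.00683 × 1162 = 7.93 ≈ 8.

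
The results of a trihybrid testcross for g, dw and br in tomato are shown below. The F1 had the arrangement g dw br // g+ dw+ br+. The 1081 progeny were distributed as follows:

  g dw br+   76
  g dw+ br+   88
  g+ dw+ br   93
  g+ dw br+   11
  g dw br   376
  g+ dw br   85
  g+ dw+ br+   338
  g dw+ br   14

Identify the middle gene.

dw

The two rarest classes, g dw+ br and g+ dw br+, are the double crossovers. Comparing them with the parentals, only the dw allele has switched, so dw is the middle locus and the order is g – dw – br.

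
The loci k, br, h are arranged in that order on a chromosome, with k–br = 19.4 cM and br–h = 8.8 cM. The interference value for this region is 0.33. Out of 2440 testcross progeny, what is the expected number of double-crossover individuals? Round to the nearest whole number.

28

Map distances give recombination frequencies of 0.194 and 0.088 for the two intervals.
With interference 0.33 (so coincidence = 0.67), expected double-crossover frequency = 0.194 × 0.088 × 0.67 = 0.01144.
Expected number = 0.01144 × 2440 = 27.91 ≈ 28.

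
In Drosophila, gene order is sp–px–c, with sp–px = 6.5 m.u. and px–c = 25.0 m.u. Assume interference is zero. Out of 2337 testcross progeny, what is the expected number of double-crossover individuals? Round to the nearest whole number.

Map distances give recombination frequencies of 0.065 and 0.250 for the two intervals.
With no interference, expected double-crossover frequency = 0.065 × 0.250 = 0.01625.
Expected number = 0.01625 × 2337 = 37.98 ≈ 38.

38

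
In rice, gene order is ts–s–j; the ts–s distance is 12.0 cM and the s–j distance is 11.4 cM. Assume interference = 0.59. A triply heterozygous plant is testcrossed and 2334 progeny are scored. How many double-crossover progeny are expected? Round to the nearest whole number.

13

Map distances give recombination frequencies of 0.120 and 0.114 for the two intervals.
With interference 0.59 (so coincidence = 0.41), expected double-crossover frequency = 0.120 × 0.114 × 0.41 = 0.00561.
Expected number = 0.00561 × 2334 = 13.09 ≈ 13.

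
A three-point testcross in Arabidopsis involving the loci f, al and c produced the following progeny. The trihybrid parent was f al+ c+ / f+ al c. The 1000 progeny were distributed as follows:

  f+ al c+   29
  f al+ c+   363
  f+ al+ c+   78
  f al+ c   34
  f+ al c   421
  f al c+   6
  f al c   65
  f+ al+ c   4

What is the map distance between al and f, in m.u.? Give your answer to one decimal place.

The two rarest classes, f al c+ and f+ al+ c, are the double crossovers. Comparing them with the parentals, only the al allele has switched, so al is the middle locus and the order is c – al – f.
Crossovers in the al–f interval produce the single-crossover classes f+ al+ c+ and f al c (78 + 65 = 143) plus the double crossovers (10).
RF(al–f) = (143 + 10) / 1000 = 153/1000 = 0.1530 → 15.3 m.u.

15.3 m.u.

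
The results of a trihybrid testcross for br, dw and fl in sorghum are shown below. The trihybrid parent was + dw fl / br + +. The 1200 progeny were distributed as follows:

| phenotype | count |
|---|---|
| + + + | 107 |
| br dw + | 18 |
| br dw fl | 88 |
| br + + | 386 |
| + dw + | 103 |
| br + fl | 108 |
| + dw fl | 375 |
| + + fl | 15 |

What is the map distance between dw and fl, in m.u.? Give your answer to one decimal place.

20.3 m.u.

The two rarest classes, + + fl and br dw +, are the double crossovers. Comparing them with the parentals, only the dw allele has switched, so dw is the middle locus and the order is br – dw – fl.
Crossovers in the dw–fl interval produce the single-crossover classes + dw + and br + fl (103 + 108 = 211) plus the double crossovers (33).
RF(dw–fl) = (211 + 33) / 1200 = 244/1200 = 0.2033 → 20.3 m.u.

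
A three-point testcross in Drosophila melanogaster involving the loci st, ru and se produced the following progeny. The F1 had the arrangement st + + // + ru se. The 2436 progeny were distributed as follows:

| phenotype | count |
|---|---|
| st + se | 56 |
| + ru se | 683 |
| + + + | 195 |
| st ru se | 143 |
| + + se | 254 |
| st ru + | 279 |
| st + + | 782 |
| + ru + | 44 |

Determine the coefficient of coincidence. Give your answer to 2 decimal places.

The two rarest classes, st + se and + ru +, are the double crossovers. Comparing them with the parentals, only the se allele has switched, so se is the middle locus and the order is st – se – ru.
st–se: (338 + 100)/2436 = 0.1798; se–ru: (533 + 100)/2436 = 0.2599.
Expected DCO frequency = 0.1798 × 0.2599 ≈ 0.04673; observed = 100/2436 ≈ 0.04105.
Coefficient of coincidence = 0.04105/0.04673 ≈ 0.88.

0.88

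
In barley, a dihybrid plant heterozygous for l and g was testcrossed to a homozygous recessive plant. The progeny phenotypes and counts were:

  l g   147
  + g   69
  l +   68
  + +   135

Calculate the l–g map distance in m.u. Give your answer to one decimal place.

32.7 m.u.

The two most frequent classes, + + (135) and l g (147), are the parental types, so the F1 was + + / l g.
The recombinant classes are + g and l +: 69 + 68 = 137.
Recombination frequency = 137/419 = 0.3270 ≈ 32.7%, i.e. 32.7 m.u.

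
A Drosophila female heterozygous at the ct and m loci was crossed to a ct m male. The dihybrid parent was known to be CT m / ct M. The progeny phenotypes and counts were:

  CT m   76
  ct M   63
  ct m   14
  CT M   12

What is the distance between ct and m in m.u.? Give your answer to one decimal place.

The recombinant classes are CT M and ct m: 12 + 14 = 26.
Recombination frequency = 26/165 = 0.1576 ≈ 15.8%, i.e. 15.8 m.u.

15.8 m.u.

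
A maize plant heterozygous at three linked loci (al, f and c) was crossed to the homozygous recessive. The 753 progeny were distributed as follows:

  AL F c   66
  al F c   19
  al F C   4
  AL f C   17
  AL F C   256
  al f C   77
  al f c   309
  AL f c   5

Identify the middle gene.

The two most frequent reciprocal classes, al f c and AL F C, are the parental types, so the F1 was al f c / AL F C.
The two rarest classes, AL f c and al F C, are the double crossovers. Comparing them with the parentals, only the al allele has switched, so al is the middle locus and the order is f – al – c.

al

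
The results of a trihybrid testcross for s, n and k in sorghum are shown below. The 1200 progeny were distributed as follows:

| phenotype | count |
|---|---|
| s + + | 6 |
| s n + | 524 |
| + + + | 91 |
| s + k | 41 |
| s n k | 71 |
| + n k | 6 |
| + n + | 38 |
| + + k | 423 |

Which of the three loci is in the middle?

n

The two most frequent reciprocal classes, + + k and s n +, are the parental types, so the F1 was + + k / s n +.
The two rarest classes, + n k and s + +, are the double crossovers. Comparing them with the parentals, only the n allele has switched, so n is the middle locus and the order is s – n – k.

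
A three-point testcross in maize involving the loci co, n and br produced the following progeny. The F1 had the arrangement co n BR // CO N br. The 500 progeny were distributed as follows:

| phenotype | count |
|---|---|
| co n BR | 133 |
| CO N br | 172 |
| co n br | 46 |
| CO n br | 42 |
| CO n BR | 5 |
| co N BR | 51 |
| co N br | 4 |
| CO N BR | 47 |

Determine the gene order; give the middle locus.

co

The two rarest classes, CO n BR and co N br, are the double crossovers. Comparing them with the parentals, only the co allele has switched, so co is the middle locus and the order is n – co – br.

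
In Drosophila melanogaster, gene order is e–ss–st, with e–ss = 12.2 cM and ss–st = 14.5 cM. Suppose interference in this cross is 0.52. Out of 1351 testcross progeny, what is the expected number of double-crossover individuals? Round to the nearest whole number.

11

Map distances give recombination frequencies of 0.122 and 0.145 for the two intervals.
With interference 0.52 (so coincidence = 0.48), expected double-crossover frequency = 0.122 × 0.145 × 0.48 = 0.00849.
Expected number = 0.00849 × 1351 = 11.47 ≈ 11.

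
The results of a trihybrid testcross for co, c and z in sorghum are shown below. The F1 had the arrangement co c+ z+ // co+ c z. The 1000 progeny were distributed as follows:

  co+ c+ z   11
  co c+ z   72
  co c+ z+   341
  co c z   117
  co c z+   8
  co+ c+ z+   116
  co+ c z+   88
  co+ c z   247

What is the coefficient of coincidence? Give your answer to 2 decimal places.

0.42

The two rarest classes, co c z+ and co+ c+ z, are the double crossovers. Comparing them with the parentals, only the c allele has switched, so c is the middle locus and the order is co – c – z.
co–c: (233 + 19)/1000 = 0.2520; c–z: (160 + 19)/1000 = 0.1790.
Expected DCO frequency = 0.2520 × 0.1790 ≈ 0.04511; observed = 19/1000 ≈ 0.01900.
Coefficient of coincidence = 0.01900/0.04511 ≈ 0.42.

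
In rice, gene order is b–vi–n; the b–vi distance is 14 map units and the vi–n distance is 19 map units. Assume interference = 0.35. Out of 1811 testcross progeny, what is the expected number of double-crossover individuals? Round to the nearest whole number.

Map distances give recombination frequencies of 0.140 and 0.190 for the two intervals.
With interference 0.35 (so coincidence = 0.65), expected double-crossover frequency = 0.140 × 0.190 × 0.65 = 0.01729.
Expected number = 0.01729 × 1811 = 31.31 ≈ 31.

31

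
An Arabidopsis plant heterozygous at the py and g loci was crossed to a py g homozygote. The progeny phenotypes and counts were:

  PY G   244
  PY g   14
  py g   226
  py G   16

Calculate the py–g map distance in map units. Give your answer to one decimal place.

The two most frequent classes, PY G (244) and py g (226), are the parental types, so the F1 was PY G / py g.
The recombinant classes are PY g and py G: 14 + 16 = 30.
Recombination frequency = 30/500 = 0.0600 ≈ 6.0%, i.e. 6.0 map units.

6.0 map units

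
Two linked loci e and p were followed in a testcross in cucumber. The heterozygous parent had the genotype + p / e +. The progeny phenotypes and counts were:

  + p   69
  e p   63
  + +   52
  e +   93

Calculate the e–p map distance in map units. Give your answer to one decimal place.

The recombinant classes are + + and e p: 52 + 63 = 115.
Recombination frequency = 115/277 = 0.4152 ≈ 41.5%, i.e. 41.5 map units.

41.5 map units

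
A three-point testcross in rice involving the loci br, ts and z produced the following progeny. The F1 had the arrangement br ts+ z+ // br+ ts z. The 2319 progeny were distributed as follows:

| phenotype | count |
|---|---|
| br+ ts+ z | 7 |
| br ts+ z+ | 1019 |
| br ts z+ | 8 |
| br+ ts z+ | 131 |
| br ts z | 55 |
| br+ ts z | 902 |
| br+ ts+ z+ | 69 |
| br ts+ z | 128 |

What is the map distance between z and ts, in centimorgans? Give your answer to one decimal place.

The two rarest classes, br ts z+ and br+ ts+ z, are the double crossovers. Comparing them with the parentals, only the ts allele has switched, so ts is the middle locus and the order is z – ts – br.
Crossovers in the z–ts interval produce the single-crossover classes br ts+ z and br+ ts z+ (128 + 131 = 259) plus the double crossovers (15).
RF(z–ts) = (259 + 15) / 2319 = 274/2319 = 0.1182 → 11.8 centimorgans.

11.8 centimorgans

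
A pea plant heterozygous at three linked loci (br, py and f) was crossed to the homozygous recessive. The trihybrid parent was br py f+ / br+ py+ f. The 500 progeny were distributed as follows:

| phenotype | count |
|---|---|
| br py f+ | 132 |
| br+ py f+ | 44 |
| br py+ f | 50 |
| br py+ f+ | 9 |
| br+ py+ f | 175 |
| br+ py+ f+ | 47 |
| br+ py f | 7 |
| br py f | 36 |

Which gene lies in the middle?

The two rarest classes, br py+ f+ and br+ py f, are the double crossovers. Comparing them with the parentals, only the py allele has switched, so py is the middle locus and the order is f – py – br.

py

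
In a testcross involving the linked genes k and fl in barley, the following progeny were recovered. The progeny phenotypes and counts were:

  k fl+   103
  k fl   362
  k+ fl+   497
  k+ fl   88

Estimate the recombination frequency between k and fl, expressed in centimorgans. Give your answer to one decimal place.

18.2 centimorgans

The two most frequent classes, k+ fl+ (497) and k fl (362), are the parental types, so the F1 was k+ fl+ / k fl.
The recombinant classes are k+ fl and k fl+: 88 + 103 = 191.
Recombination frequency = 191/1050 = 0.1819 ≈ 18.2%, i.e. 18.2 centimorgans.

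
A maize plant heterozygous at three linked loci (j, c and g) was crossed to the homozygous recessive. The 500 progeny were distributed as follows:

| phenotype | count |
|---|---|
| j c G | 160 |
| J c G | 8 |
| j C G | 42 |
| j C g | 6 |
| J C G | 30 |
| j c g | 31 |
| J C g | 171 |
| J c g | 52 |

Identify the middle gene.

j

The two most frequent reciprocal classes, j c G and J C g, are the parental types, so the F1 was j c G / J C g.
The two rarest classes, J c G and j C g, are the double crossovers. Comparing them with the parentals, only the j allele has switched, so j is the middle locus and the order is g – j – c.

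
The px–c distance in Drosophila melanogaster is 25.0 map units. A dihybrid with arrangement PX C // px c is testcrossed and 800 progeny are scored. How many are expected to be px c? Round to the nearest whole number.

300

A map distance of 25.0 map units corresponds to a recombination frequency of 0.250.
The F1 is PX C / px c, so px c is a parental gamete class with expected frequency (1 − r)/2 = 0.750/2 = 0.3750.
Expected number = 0.3750 × 800 = 300.00 ≈ 300.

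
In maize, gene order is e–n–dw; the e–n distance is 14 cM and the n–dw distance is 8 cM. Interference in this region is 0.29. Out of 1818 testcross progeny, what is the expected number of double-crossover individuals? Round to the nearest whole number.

14

Map distances give recombination frequencies of 0.140 and 0.080 for the two intervals.
With interference 0.29 (so coincidence = 0.71), expected double-crossover frequency = 0.140 × 0.080 × 0.71 = 0.00795.
Expected number = 0.00795 × 1818 = 14.46 ≈ 14.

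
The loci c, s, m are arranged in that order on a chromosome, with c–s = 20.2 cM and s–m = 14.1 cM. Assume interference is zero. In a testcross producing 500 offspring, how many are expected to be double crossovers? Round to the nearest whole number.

Map distances give recombination frequencies of 0.202 and 0.141 for the two intervals.
With no interference, expected double-crossover frequency = 0.202 × 0.141 = 0.02848.
Expected number = 0.02848 × 500 = 14.24 ≈ 14.

14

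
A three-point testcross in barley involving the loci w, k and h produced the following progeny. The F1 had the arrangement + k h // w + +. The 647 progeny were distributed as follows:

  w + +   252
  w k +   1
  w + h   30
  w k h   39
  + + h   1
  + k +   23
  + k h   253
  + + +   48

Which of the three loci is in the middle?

k

The two rarest classes, + + h and w k +, are the double crossovers. Comparing them with the parentals, only the k allele has switched, so k is the middle locus and the order is w – k – h.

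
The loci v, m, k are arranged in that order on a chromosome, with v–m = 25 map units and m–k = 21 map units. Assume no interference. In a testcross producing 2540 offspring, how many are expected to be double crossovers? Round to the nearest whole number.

Map distances give recombination frequencies of 0.250 and 0.210 for the two intervals.
With no interference, expected double-crossover frequency = 0.250 × 0.210 = 0.05250.
Expected number = 0.05250 × 2540 = 133.35 ≈ 133.

133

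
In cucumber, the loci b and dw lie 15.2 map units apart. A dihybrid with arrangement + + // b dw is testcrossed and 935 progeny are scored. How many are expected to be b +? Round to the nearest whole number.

71

A map distance of 15.2 map units corresponds to a recombination frequency of 0.152.
The F1 is + + / b dw, so b + is a recombinant gamete class with expected frequency r/2 = 0.152/2 = 0.0760.
Expected number = 0.0760 × 935 = 71.06 ≈ 71.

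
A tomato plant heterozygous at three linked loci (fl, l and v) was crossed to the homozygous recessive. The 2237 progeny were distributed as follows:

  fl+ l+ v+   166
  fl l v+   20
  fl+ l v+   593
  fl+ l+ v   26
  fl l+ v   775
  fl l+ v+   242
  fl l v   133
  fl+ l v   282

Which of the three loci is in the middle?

The two most frequent reciprocal classes, fl+ l v+ and fl l+ v, are the parental types, so the F1 was fl+ l v+ / fl l+ v.
The two rarest classes, fl l v+ and fl+ l+ v, are the double crossovers. Comparing them with the parentals, only the fl allele has switched, so fl is the middle locus and the order is v – fl – l.

fl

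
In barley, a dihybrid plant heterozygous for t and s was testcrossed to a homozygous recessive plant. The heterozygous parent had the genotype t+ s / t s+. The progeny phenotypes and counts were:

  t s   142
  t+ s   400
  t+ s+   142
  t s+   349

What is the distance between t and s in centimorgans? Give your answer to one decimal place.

The recombinant classes are t+ s+ and t s: 142 + 142 = 284.
Recombination frequency = 284/1033 = 0.2749 ≈ 27.5%, i.e. 27.5 centimorgans.

27.5 centimorgans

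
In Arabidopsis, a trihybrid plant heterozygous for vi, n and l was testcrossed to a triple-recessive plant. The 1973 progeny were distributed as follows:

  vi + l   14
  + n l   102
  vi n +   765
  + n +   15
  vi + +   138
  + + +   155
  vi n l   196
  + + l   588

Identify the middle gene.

The two most frequent reciprocal classes, vi n + and + + l, are the parental types, so the F1 was vi n + / + + l.
The two rarest classes, + n + and vi + l, are the double crossovers. Comparing them with the parentals, only the vi allele has switched, so vi is the middle locus and the order is l – vi – n.

vi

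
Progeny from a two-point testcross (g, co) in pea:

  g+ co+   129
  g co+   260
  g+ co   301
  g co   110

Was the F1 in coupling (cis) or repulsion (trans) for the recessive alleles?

The two most frequent classes are g+ co (301) and g co+ (260); these are the parental (non-recombinant) types.
So the F1 carried g+ co on one chromosome and g co+ on the other — the recessive alleles are on opposite chromosomes (trans / repulsion).

trans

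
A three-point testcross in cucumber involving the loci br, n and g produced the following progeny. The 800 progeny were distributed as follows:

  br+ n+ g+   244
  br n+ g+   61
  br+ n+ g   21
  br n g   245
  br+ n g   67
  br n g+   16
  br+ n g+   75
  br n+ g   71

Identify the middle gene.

The two most frequent reciprocal classes, br+ n+ g+ and br n g, are the parental types, so the F1 was br+ n+ g+ / br n g.
The two rarest classes, br+ n+ g and br n g+, are the double crossovers. Comparing them with the parentals, only the g allele has switched, so g is the middle locus and the order is br – g – n.

g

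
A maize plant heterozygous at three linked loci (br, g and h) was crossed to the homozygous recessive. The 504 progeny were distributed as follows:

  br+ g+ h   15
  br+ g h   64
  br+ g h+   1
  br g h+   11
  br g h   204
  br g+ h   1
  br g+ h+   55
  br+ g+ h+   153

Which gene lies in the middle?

The two most frequent reciprocal classes, br g h and br+ g+ h+, are the parental types, so the F1 was br g h / br+ g+ h+.
The two rarest classes, br g+ h and br+ g h+, are the double crossovers. Comparing them with the parentals, only the g allele has switched, so g is the middle locus and the order is h – g – br.

g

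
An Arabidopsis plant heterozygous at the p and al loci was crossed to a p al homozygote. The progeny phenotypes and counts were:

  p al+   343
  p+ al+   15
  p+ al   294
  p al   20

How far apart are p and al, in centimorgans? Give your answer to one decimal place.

5.2 centimorgans

The two most frequent classes, p+ al (294) and p al+ (343), are the parental types, so the F1 was p+ al / p al+.
The recombinant classes are p+ al+ and p al: 15 + 20 = 35.
Recombination frequency = 35/672 = 0.0521 ≈ 5.2%, i.e. 5.2 centimorgans.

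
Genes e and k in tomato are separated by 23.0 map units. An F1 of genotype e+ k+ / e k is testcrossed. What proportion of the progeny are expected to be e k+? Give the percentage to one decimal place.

11.5%

A map distance of 23.0 map units corresponds to a recombination frequency of 0.230.
The F1 is e+ k+ / e k, so e k+ is a recombinant gamete class with expected frequency r/2 = 0.230/2 = 0.1150.
That is 0.1150 = 11.5% of the progeny.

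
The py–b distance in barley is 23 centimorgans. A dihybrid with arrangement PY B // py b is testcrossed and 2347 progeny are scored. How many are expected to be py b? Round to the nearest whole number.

904

A map distance of 23 centimorgans corresponds to a recombination frequency of 0.230.
The F1 is PY B / py b, so py b is a parental gamete class with expected frequency (1 − r)/2 = 0.770/2 = 0.3850.
Expected number = 0.3850 × 2347 = 903.60 ≈ 904.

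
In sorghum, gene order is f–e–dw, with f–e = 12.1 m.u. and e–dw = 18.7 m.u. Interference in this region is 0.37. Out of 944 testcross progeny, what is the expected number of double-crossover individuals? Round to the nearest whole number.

Map distances give recombination frequencies of 0.121 and 0.187 for the two intervals.
With interference 0.37 (so coincidence = 0.63), expected double-crossover frequency = 0.121 × 0.187 × 0.63 = 0.01426.
Expected number = 0.01426 × 944 = 13.46 ≈ 13.

13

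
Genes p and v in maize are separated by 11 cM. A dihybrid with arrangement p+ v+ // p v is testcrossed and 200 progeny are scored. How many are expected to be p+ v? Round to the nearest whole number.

A map distance of 11 cM corresponds to a recombination frequency of 0.110.
The F1 is p+ v+ / p v, so p+ v is a recombinant gamete class with expected frequency r/2 = 0.110/2 = 0.0550.
Expected number = 0.0550 × 200 = 11.00 ≈ 11.

11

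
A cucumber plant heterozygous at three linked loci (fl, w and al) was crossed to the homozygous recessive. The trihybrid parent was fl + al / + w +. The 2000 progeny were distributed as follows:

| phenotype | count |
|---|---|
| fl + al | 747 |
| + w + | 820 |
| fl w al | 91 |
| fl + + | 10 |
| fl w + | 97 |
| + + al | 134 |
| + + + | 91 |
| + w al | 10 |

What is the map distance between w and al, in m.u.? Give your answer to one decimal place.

The two rarest classes, fl + + and + w al, are the double crossovers. Comparing them with the parentals, only the al allele has switched, so al is the middle locus and the order is w – al – fl.
Crossovers in the w–al interval produce the single-crossover classes fl w al and + + + (91 + 91 = 182) plus the double crossovers (20).
RF(w–al) = (182 + 20) / 2000 = 202/2000 = 0.1010 → 10.1 m.u.

10.1 m.u.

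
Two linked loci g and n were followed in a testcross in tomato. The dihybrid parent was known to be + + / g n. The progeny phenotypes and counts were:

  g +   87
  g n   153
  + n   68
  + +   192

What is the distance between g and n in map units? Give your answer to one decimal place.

The recombinant classes are + n and g +: 68 + 87 = 155.
Recombination frequency = 155/500 = 0.3100 ≈ 31.0%, i.e. 31.0 map units.

31.0 map units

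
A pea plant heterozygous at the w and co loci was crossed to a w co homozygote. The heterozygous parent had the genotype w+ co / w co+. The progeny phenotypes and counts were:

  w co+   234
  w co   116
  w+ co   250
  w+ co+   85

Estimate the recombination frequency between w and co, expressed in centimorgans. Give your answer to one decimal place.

29.3 centimorgans

The recombinant classes are w+ co+ and w co: 85 + 116 = 201.
Recombination frequency = 201/685 = 0.2934 ≈ 29.3%, i.e. 29.3 centimorgans.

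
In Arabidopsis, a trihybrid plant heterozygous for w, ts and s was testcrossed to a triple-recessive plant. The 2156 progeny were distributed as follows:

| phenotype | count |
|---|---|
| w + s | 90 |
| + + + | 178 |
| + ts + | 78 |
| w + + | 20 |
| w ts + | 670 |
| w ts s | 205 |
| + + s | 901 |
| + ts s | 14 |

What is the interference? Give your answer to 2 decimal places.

The two most frequent reciprocal classes, w ts + and + + s, are the parental types, so the F1 was w ts + / + + s.
The two rarest classes, w + + and + ts s, are the double crossovers. Comparing them with the parentals, only the ts allele has switched, so ts is the middle locus and the order is w – ts – s.
w–ts: (168 + 34)/2156 = 0.0937; ts–s: (383 + 34)/2156 = 0.1934.
Expected DCO frequency = 0.0937 × 0.1934 ≈ 0.01812; observed = 34/2156 ≈ 0.01577.
Coefficient of coincidence = 0.01577/0.01812 ≈ 0.87; interference = 1 − 0.87 = 0.13.

0.13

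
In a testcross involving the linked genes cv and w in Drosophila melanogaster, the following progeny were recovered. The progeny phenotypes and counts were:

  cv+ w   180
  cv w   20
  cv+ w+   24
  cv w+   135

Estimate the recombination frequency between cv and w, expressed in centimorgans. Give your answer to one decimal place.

12.3 centimorgans

The two most frequent classes, cv+ w (180) and cv w+ (135), are the parental types, so the F1 was cv+ w / cv w+.
The recombinant classes are cv+ w+ and cv w: 24 + 20 = 44.
Recombination frequency = 44/359 = 0.1226 ≈ 12.3%, i.e. 12.3 centimorgans.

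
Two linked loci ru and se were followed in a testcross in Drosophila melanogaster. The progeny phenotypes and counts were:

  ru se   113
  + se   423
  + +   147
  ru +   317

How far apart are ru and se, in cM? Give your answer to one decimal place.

26.0 cM

The two most frequent classes, + se (423) and ru + (317), are the parental types, so the F1 was + se / ru +.
The recombinant classes are + + and ru se: 147 + 113 = 260.
Recombination frequency = 260/1000 = 0.2600 ≈ 26.0%, i.e. 26.0 cM.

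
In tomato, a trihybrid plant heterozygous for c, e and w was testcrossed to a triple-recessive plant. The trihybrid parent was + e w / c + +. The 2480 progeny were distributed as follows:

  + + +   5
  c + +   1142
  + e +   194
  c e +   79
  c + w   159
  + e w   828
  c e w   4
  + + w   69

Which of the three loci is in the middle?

c

The two rarest classes, c e w and + + +, are the double crossovers. Comparing them with the parentals, only the c allele has switched, so c is the middle locus and the order is w – c – e.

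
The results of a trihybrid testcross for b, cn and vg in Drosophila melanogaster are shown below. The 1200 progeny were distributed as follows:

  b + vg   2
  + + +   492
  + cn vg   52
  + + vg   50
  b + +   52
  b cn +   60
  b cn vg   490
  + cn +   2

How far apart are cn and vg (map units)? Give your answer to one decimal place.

The two most frequent reciprocal classes, b cn vg and + + +, are the parental types, so the F1 was b cn vg / + + +.
The two rarest classes, b + vg and + cn +, are the double crossovers. Comparing them with the parentals, only the cn allele has switched, so cn is the middle locus and the order is vg – cn – b.
Crossovers in the vg–cn interval produce the single-crossover classes b cn + and + + vg (60 + 50 = 110) plus the double crossovers (4).
RF(vg–cn) = (110 + 4) / 1200 = 114/1200 = 0.0950 → 9.5 map units.

9.5 map units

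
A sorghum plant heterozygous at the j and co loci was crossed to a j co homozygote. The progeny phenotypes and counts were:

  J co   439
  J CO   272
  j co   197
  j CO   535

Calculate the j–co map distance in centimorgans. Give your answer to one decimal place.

32.5 centimorgans

The two most frequent classes, J co (439) and j CO (535), are the parental types, so the F1 was J co / j CO.
The recombinant classes are J CO and j co: 272 + 197 = 469.
Recombination frequency = 469/1443 = 0.3250 ≈ 32.5%, i.e. 32.5 centimorgans.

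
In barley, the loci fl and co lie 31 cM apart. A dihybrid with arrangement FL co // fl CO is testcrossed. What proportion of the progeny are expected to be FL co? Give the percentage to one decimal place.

A map distance of 31 cM corresponds to a recombination frequency of 0.310.
The F1 is FL co / fl CO, so FL co is a parental gamete class with expected frequency (1 − r)/2 = 0.690/2 = 0.3450.
That is 0.3450 = 34.5% of the progeny.

34.5%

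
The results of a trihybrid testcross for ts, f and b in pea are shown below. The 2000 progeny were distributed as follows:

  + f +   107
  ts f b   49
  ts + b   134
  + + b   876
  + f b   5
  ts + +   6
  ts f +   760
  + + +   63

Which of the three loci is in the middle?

The two most frequent reciprocal classes, + + b and ts f +, are the parental types, so the F1 was + + b / ts f +.
The two rarest classes, + f b and ts + +, are the double crossovers. Comparing them with the parentals, only the f allele has switched, so f is the middle locus and the order is ts – f – b.

f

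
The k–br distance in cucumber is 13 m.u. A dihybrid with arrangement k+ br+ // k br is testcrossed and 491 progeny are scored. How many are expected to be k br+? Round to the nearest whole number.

A map distance of 13 m.u. corresponds to a recombination frequency of 0.130.
The F1 is k+ br+ / k br, so k br+ is a recombinant gamete class with expected frequency r/2 = 0.130/2 = 0.0650.
Expected number = 0.0650 × 491 = 31.92 ≈ 32.

32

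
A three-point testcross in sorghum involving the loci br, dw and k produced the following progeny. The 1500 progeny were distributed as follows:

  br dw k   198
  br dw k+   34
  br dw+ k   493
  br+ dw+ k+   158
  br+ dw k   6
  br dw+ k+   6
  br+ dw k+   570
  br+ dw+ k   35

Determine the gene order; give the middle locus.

The two most frequent reciprocal classes, br dw+ k and br+ dw k+, are the parental types, so the F1 was br dw+ k / br+ dw k+.
The two rarest classes, br dw+ k+ and br+ dw k, are the double crossovers. Comparing them with the parentals, only the k allele has switched, so k is the middle locus and the order is br – k – dw.

k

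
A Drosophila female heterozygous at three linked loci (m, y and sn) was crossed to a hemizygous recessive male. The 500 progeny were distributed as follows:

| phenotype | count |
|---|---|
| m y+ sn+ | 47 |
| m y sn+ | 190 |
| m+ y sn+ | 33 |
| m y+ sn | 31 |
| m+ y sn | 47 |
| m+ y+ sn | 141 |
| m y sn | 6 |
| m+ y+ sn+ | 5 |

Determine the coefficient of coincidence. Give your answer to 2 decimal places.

0.70

The two most frequent reciprocal classes, m y sn+ and m+ y+ sn, are the parental types, so the F1 was m y sn+ / m+ y+ sn.
The two rarest classes, m y sn and m+ y+ sn+, are the double crossovers. Comparing them with the parentals, only the sn allele has switched, so sn is the middle locus and the order is y – sn – m.
y–sn: (94 + 11)/500 = 0.2100; sn–m: (64 + 11)/500 = 0.1500.
Expected DCO frequency = 0.2100 × 0.1500 ≈ 0.03150; observed = 11/500 ≈ 0.02200.
Coefficient of coincidence = 0.02200/0.03150 ≈ 0.70.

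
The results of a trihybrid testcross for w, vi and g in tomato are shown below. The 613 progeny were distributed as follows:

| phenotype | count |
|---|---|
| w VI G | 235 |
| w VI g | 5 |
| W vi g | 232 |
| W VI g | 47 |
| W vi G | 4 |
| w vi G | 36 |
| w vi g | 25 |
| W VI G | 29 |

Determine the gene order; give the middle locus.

The two most frequent reciprocal classes, w VI G and W vi g, are the parental types, so the F1 was w VI G / W vi g.
The two rarest classes, w VI g and W vi G, are the double crossovers. Comparing them with the parentals, only the g allele has switched, so g is the middle locus and the order is w – g – vi.

g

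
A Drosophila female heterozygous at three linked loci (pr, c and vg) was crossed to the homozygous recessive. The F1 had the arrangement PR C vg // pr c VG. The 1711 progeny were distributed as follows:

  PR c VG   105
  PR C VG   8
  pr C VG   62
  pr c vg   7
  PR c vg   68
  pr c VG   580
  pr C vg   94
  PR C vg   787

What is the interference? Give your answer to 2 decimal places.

The two rarest classes, PR C VG and pr c vg, are the double crossovers. Comparing them with the parentals, only the vg allele has switched, so vg is the middle locus and the order is c – vg – pr.
c–vg: (130 + 15)/1711 = 0.0847; vg–pr: (199 + 15)/1711 = 0.1251.
Expected DCO frequency = 0.0847 × 0.1251 ≈ 0.01060; observed = 15/1711 ≈ 0.00877.
Coefficient of coincidence = 0.00877/0.01060 ≈ 0.83; interference = 1 − 0.83 = 0.17.

0.17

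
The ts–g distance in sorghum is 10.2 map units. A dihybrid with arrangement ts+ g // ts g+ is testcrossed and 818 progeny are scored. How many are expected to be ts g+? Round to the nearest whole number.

367

A map distance of 10.2 map units corresponds to a recombination frequency of 0.102.
The F1 is ts+ g / ts g+, so ts g+ is a parental gamete class with expected frequency (1 − r)/2 = 0.898/2 = 0.4490.
Expected number = 0.4490 × 818 = 367.28 ≈ 367.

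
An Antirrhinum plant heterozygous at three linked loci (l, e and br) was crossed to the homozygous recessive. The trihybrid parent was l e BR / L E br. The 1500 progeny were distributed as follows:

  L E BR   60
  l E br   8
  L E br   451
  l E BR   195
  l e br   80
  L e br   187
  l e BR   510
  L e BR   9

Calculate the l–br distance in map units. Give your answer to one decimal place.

The two rarest classes, L e BR and l E br, are the double crossovers. Comparing them with the parentals, only the l allele has switched, so l is the middle locus and the order is br – l – e.
Crossovers in the br–l interval produce the single-crossover classes l e br and L E BR (80 + 60 = 140) plus the double crossovers (17).
RF(br–l) = (140 + 17) / 1500 = 157/1500 = 0.1047 → 10.5 map units.

10.5 map units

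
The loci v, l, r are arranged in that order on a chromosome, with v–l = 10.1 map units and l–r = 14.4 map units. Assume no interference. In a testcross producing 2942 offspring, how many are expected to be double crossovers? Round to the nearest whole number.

43

Map distances give recombination frequencies of 0.101 and 0.144 for the two intervals.
With no interference, expected double-crossover frequency = 0.101 × 0.144 = 0.01454.
Expected number = 0.01454 × 2942 = 42.79 ≈ 43.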